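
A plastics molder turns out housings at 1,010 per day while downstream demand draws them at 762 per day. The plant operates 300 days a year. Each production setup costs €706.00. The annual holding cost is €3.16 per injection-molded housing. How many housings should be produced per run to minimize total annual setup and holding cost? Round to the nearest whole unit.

Q* ≈ 20,396 housings

Annual demand D = 762 × 300 = 228,600.
Production build-up factor (1 − d/p) = 1 − 762/1,010 = 0.2455.
Q* = √(2DS / (H(1 − d/p))) = √(2 × 228,600 × 706 / (3.16 × 0.2455)).
= √(322,783,200 / 0.7759) ≈ 20396.083.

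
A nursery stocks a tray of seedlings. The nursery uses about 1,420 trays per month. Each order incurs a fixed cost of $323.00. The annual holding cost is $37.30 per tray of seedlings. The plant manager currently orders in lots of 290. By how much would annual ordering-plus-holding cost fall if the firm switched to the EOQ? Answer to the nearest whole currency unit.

Extra cost ≈ $4,124 per year

Annual demand D = 1,420 × 12 = 17,040.
EOQ = √(2DS/H) = √(2 × 17,040 × 323 / 37.3) ≈ 543.25.
Cost at Q* = (D/Q*)S + (Q*/2)H = √(2DSH) ≈ $20,263.08.
Cost at Q = 290: (17,040/290)×323 + (290/2)×37.3 = $18,979.03 + $5,408.50 = $24,387.53.
Excess = $24,387.53 − $20,263.08 = $4,124.45.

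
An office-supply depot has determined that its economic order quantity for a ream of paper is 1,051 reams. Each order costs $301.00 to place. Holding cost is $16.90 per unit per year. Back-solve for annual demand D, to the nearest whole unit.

D ≈ 31,010 reams per year

The basic EOQ model gives Q* = √(2DS/H); rearrange for the unknown.
From Q* = √(2DS/H): D = Q*²H / (2S) = 1,051² × 16.9 / (2 × 301) = 31009.563.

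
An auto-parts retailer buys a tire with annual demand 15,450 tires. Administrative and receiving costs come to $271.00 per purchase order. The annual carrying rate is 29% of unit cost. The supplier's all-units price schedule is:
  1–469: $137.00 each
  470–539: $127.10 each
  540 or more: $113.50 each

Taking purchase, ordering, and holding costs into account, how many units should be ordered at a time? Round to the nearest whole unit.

Holding cost per unit per year at price C is H = 0.29·C.
Candidates are each tier's EOQ (if it falls in that tier) and each price-break quantity.
EOQ at $137.00 = 459.1 (feasible in tier 1): TC = 15,450×$137.00 + (15,450/459.1)×271 + (459.1/2)×0.29×$137.00 = $2,134,889.93.
EOQ at $127.10 = 476.6 (feasible in tier 2): TC = 15,450×$127.10 + (15,450/476.6)×271 + (476.6/2)×0.29×$127.10 = $1,981,263.54.
EOQ at $113.50 = 504.4 < 540, so use break Q=540: TC = 15,450×$113.50 + (15,450/540.0)×271 + (540.0/2)×0.29×$113.50 = $1,770,215.66.
Lowest total cost is $1,770,215.66 at Q = 540.0.

Q* ≈ 540 tires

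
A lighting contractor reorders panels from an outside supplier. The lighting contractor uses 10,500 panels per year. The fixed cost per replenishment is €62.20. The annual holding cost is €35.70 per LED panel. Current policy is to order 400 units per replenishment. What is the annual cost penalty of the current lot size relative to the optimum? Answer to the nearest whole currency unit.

EOQ = √(2DS/H) = √(2 × 10,500 × 62.2 / 35.7) ≈ 191.28.
Cost at Q* = (D/Q*)S + (Q*/2)H = √(2DSH) ≈ €6,828.71.
Cost at Q = 400: (10,500/400)×62.2 + (400/2)×35.7 = €1,632.75 + €7,140.00 = €8,772.75.
Excess = €8,772.75 − €6,828.71 = €1,944.04.

Extra cost ≈ €1,944 per year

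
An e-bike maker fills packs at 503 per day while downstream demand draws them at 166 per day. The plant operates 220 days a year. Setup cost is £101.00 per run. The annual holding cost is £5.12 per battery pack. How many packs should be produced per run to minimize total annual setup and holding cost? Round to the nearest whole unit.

Annual demand D = 166 × 220 = 36,520.
Production build-up factor (1 − d/p) = 1 − 166/503 = 0.6700.
Q* = √(2DS / (H(1 − d/p))) = √(2 × 36,520 × 101 / (5.12 × 0.6700)).
= √(7,377,040 / 3.4303) ≈ 1466.477.

Q* ≈ 1,466 packs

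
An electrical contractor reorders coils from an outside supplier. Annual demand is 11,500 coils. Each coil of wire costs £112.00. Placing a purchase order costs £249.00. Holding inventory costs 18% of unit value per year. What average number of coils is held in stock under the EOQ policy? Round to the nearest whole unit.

Holding cost H = 0.18 × £112.00 = £20.1600 per unit per year.
Q* = √(2DS/H) = √(2 × 11,500 × 249 / 20.16) ≈ 532.99.
Average inventory = Q*/2 ≈ 532.99 / 2 = 266.495.

Average inventory ≈ 266 coils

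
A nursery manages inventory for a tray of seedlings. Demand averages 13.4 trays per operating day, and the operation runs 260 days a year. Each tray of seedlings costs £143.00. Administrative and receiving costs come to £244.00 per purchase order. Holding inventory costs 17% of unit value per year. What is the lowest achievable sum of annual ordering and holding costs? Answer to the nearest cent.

Annual demand D = 13.4 × 260 = 3,484.
Holding cost H = 0.17 × £143.00 = £24.3100 per unit per year.
The optimal lot size = √(2DS/H) = √(2 × 3,484 × 244 / 24.31) ≈ 264.46.
At the optimum the two cost components are equal, so total cost = 2·(Q*/2)H = Q*·H.
Minimum total = √(2DSH) = √(2 × 3,484 × 244 × 24.31) ≈ 6428.971.

TC* ≈ £6,428.97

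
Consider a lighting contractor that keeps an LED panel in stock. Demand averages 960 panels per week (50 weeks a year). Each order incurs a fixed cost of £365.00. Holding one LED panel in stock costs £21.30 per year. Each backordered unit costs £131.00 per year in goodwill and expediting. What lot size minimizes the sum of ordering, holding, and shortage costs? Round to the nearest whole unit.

Q* ≈ 1,383 panels

Annual demand D = 960 × 50 = 48,000.
With planned backorders, Q* = √(2DS/H) · √((H+B)/B).
√(2DS/H) = √(2 × 48,000 × 365 / 21.3) = 1282.603.
√((H+B)/B) = √((21.3+131)/131) = 1.0782.
Q* ≈ 1382.950.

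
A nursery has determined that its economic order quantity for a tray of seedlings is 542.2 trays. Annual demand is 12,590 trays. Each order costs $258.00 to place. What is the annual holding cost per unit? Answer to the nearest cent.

H ≈ $22.10

Invert the EOQ relation Q*² = 2DS/H.
From Q* = √(2DS/H): H = 2DS / Q*² = 2 × 12,590 × 258 / 542.2² = 22.0982.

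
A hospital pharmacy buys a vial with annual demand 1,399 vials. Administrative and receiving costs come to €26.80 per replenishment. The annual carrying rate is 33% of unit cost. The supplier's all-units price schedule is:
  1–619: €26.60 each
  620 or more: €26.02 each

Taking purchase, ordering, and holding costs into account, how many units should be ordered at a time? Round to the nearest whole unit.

Holding cost per unit per year at price C is H = 0.33·C.
Candidates are each tier's EOQ (if it falls in that tier) and each price-break quantity.
EOQ at €26.60 = 92.4 (feasible in tier 1): TC = 1,399×€26.60 + (1,399/92.4)×26.8 + (92.4/2)×0.33×€26.60 = €38,024.71.
EOQ at €26.02 = 93.5 < 620, so use break Q=620: TC = 1,399×€26.02 + (1,399/620.0)×26.8 + (620.0/2)×0.33×€26.02 = €39,124.30.
Lowest total cost is €38,024.71 at Q = 92.4.

Q* ≈ 92 vials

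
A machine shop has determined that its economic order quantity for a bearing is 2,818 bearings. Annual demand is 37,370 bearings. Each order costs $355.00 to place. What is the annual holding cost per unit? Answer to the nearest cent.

Squaring Q* = √(2DS/H) gives Q*² = 2DS/H.
From Q* = √(2DS/H): H = 2DS / Q*² = 2 × 37,370 × 355 / 2,818² = 3.3412.

H ≈ $3.34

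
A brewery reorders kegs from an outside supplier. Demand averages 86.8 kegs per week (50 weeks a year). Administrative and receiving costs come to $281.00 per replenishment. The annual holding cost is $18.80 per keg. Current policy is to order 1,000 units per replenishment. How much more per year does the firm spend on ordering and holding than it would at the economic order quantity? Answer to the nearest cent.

Extra cost ≈ $3,847.93 per year

Annual demand D = 86.8 × 50 = 4,340.
EOQ = √(2DS/H) = √(2 × 4,340 × 281 / 18.8) ≈ 360.19.
Cost at Q* = (D/Q*)S + (Q*/2)H = √(2DSH) ≈ $6,771.61.
Cost at Q = 1,000: (4,340/1,000)×281 + (1,000/2)×18.8 = $1,219.54 + $9,400.00 = $10,619.54.
Excess = $10,619.54 − $6,771.61 = $3,847.93.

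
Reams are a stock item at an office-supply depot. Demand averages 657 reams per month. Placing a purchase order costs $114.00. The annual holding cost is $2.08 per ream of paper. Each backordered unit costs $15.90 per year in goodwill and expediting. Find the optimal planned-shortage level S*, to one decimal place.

Annual demand D = 657 × 12 = 7,884.
With planned backorders, Q* = √(2DS/H) · √((H+B)/B).
√(2DS/H) = √(2 × 7,884 × 114 / 2.08) = 929.628.
√((H+B)/B) = √((2.08+15.9)/15.9) = 1.0634.
Q* ≈ 988.565.
S* = Q* · H/(H+B) = 988.565 × 2.08/17.98 ≈ 114.361.

S* ≈ 114.4 reams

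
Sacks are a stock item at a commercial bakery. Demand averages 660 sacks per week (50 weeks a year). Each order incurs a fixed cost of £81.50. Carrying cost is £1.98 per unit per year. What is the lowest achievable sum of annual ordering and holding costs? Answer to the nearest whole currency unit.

TC* ≈ £3,263

Annual demand D = 660 × 50 = 33,000.
EOQ = √(2DS/H) = √(2 × 33,000 × 81.5 / 1.98) ≈ 1648.23.
At Q*, ordering cost (D/Q*)S equals holding cost (Q*/2)H, each = √(DSH/2).
Minimum total = √(2DSH) = √(2 × 33,000 × 81.5 × 1.98) ≈ 3263.498.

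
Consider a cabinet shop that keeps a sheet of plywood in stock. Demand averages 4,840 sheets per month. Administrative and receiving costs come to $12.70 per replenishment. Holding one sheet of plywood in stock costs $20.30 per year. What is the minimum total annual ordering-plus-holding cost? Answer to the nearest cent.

Annual demand D = 4,840 × 12 = 58,080.
EOQ = √(2DS/H) = √(2 × 58,080 × 12.7 / 20.3) ≈ 269.58.
At Q*, ordering cost (D/Q*)S equals holding cost (Q*/2)H, each = √(DSH/2).
Minimum total = √(2DSH) = √(2 × 58,080 × 12.7 × 20.3) ≈ 5472.404.

TC* ≈ $5,472.40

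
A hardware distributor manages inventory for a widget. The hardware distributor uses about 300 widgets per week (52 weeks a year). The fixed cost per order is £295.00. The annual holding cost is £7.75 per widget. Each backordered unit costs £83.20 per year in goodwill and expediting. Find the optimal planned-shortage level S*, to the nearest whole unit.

Annual demand D = 300 × 52 = 15,600.
With planned backorders, Q* = √(2DS/H) · √((H+B)/B).
√(2DS/H) = √(2 × 15,600 × 295 / 7.75) = 1089.777.
√((H+B)/B) = √((7.75+83.2)/83.2) = 1.0455.
Q* ≈ 1139.402.
S* = Q* · H/(H+B) = 1139.402 × 7.75/90.95 ≈ 97.090.

S* ≈ 97 widgets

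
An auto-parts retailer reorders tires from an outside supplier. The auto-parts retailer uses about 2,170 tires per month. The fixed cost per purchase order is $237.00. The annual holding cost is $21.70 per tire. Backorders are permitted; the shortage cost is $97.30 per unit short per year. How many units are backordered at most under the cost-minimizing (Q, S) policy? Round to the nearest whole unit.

Annual demand D = 2,170 × 12 = 26,040.
With planned backorders, Q* = √(2DS/H) · √((H+B)/B).
√(2DS/H) = √(2 × 26,040 × 237 / 21.7) = 754.188.
√((H+B)/B) = √((21.7+97.3)/97.3) = 1.1059.
Q* ≈ 834.059.
S* = Q* · H/(H+B) = 834.059 × 21.7/119 ≈ 152.093.

S* ≈ 152 tires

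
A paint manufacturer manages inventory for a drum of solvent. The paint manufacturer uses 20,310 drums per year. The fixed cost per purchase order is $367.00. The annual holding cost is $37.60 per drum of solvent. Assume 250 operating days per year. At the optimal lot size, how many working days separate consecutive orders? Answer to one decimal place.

EOQ = √(2DS/H) = √(2 × 20,310 × 367 / 37.6) ≈ 629.66.
Cycle time = Q*/D × 250 = 629.66 / 20,310 × 250 ≈ 7.751 days.

T ≈ 7.8 days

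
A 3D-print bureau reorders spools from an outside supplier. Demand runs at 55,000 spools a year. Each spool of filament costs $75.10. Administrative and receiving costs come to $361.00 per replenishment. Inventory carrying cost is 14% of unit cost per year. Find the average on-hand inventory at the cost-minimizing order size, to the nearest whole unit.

Holding cost H = 0.14 × $75.10 = $10.5140 per unit per year.
The optimal lot size = √(2DS/H) = √(2 × 55,000 × 361 / 10.514) ≈ 1943.42.
Average inventory = Q*/2 ≈ 1943.42 / 2 = 971.708.

Average inventory ≈ 972 spools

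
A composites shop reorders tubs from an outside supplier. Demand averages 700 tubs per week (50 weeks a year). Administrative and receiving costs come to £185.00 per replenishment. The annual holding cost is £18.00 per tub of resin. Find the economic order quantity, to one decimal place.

Annual demand D = 700 × 50 = 35,000.
EOQ = √(2DS / H) = √(2 × 35,000 × 185 / 18).
= √(12,950,000 / 18) = √719,444.4444 ≈ 848.201.

Q* ≈ 848.2 tubs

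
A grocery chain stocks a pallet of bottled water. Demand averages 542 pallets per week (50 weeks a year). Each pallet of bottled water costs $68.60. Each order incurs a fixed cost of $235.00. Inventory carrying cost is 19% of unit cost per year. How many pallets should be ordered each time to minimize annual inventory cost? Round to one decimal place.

Q* ≈ 988.5 pallets

Annual demand D = 542 × 50 = 27,100.
Holding cost H = 0.19 × $68.60 = $13.0340 per unit per year.
EOQ = √(2DS / H) = √(2 × 27,100 × 235 / 13.034).
= √(12,737,000 / 13.034) = √977,213.4418 ≈ 988.541.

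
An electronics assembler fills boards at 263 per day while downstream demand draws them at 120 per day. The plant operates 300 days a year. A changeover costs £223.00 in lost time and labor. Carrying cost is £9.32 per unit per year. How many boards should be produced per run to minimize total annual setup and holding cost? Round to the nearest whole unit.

Q* ≈ 1,780 boards

Annual demand D = 120 × 300 = 36,000.
Production build-up factor (1 − d/p) = 1 − 120/263 = 0.5437.
Q* = √(2DS / (H(1 − d/p))) = √(2 × 36,000 × 223 / (9.32 × 0.5437)).
= √(16,056,000 / 5.0675) ≈ 1780.002.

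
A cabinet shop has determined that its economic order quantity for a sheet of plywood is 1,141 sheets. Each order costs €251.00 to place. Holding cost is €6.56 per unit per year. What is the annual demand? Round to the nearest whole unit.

Invert the EOQ relation Q*² = 2DS/H.
From Q* = √(2DS/H): D = Q*²H / (2S) = 1,141² × 6.56 / (2 × 251) = 17012.628.

D ≈ 17,013 sheets per year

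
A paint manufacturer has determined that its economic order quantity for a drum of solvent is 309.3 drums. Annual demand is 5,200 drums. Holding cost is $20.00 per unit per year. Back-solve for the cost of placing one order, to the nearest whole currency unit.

S ≈ $184

Invert the EOQ relation Q*² = 2DS/H.
From Q* = √(2DS/H): S = Q*²H / (2D) = 309.3² × 20 / (2 × 5,200) = 183.9740.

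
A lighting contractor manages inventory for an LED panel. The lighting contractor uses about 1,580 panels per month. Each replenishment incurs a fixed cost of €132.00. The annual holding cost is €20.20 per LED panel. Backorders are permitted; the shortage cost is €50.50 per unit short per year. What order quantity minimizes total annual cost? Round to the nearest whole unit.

Q* ≈ 589 panels

Annual demand D = 1,580 × 12 = 18,960.
With planned backorders, Q* = √(2DS/H) · √((H+B)/B).
√(2DS/H) = √(2 × 18,960 × 132 / 20.2) = 497.789.
√((H+B)/B) = √((20.2+50.5)/50.5) = 1.1832.
Q* ≈ 588.992.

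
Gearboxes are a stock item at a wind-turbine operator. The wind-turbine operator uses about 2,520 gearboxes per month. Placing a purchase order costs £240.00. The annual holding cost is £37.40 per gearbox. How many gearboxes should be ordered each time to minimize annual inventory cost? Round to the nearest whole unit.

Q* ≈ 623 gearboxes

Annual demand D = 2,520 × 12 = 30,240.
EOQ = √(2DS / H) = √(2 × 30,240 × 240 / 37.4).
= √(14,515,200 / 37.4) = √388,106.9519 ≈ 622.982.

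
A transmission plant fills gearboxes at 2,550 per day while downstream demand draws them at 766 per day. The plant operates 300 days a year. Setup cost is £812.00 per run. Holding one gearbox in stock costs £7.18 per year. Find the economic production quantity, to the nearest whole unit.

Annual demand D = 766 × 300 = 229,800.
Production build-up factor (1 − d/p) = 1 − 766/2,550 = 0.6996.
Q* = √(2DS / (H(1 − d/p))) = √(2 × 229,800 × 812 / (7.18 × 0.6996)).
= √(373,195,200 / 5.0232) ≈ 8619.428.

Q* ≈ 8,619 gearboxes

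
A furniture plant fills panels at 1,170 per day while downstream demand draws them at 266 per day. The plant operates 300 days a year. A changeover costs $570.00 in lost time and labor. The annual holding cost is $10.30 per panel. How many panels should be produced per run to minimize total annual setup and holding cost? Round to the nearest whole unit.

Annual demand D = 266 × 300 = 79,800.
Production build-up factor (1 − d/p) = 1 − 266/1,170 = 0.7726.
Q* = √(2DS / (H(1 − d/p))) = √(2 × 79,800 × 570 / (10.3 × 0.7726)).
= √(90,972,000 / 7.9583) ≈ 3380.991.

Q* ≈ 3,381 panels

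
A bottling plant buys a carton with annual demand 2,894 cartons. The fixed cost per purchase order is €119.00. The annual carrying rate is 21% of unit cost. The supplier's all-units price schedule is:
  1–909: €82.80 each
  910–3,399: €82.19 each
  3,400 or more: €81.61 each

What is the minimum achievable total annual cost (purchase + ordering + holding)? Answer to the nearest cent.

Holding cost per unit per year at price C is H = 0.21·C.
Evaluate total cost at each tier's feasible EOQ or, if the EOQ is below the tier, at the tier's minimum quantity.
EOQ at €82.80 = 199.0 (feasible in tier 1): TC = 2,894×€82.80 + (2,894/199.0)×119 + (199.0/2)×0.21×€82.80 = €243,083.89.
EOQ at €82.19 = 199.8 < 910, so use break Q=910: TC = 2,894×€82.19 + (2,894/910.0)×119 + (910.0/2)×0.21×€82.19 = €246,089.56.
EOQ at €81.61 = 200.5 < 3400, so use break Q=3400: TC = 2,894×€81.61 + (2,894/3400.0)×119 + (3400.0/2)×0.21×€81.61 = €265,415.40.
Lowest total cost among the candidates is at Q = 199.0.

TC* ≈ €243,083.89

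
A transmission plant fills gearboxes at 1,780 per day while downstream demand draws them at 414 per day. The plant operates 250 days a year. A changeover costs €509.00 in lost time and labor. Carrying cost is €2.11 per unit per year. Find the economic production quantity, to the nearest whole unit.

Q* ≈ 8,067 gearboxes

Annual demand D = 414 × 250 = 103,500.
Production build-up factor (1 − d/p) = 1 − 414/1,780 = 0.7674.
Q* = √(2DS / (H(1 − d/p))) = √(2 × 103,500 × 509 / (2.11 × 0.7674)).
= √(105,363,000 / 1.6192) ≈ 8066.544.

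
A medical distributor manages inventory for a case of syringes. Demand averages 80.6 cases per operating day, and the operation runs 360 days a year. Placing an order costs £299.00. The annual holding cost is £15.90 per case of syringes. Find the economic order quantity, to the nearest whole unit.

Annual demand D = 80.6 × 360 = 29,016.
EOQ = √(2DS / H) = √(2 × 29,016 × 299 / 15.9).
= √(17,351,568 / 15.9) = √1,091,293.5849 ≈ 1044.650.

Q* ≈ 1,045 cases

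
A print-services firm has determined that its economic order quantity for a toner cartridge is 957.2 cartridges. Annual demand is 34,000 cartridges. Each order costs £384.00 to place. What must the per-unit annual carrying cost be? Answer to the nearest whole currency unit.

H ≈ £28

The basic EOQ model gives Q* = √(2DS/H); rearrange for the unknown.
From Q* = √(2DS/H): H = 2DS / Q*² = 2 × 34,000 × 384 / 957.2² = 28.4993.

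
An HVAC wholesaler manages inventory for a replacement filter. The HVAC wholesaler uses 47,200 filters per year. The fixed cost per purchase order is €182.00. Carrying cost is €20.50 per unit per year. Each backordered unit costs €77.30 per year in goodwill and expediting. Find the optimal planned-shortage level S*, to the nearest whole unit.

With planned backorders, Q* = √(2DS/H) · √((H+B)/B).
√(2DS/H) = √(2 × 47,200 × 182 / 20.5) = 915.471.
√((H+B)/B) = √((20.5+77.3)/77.3) = 1.1248.
Q* ≈ 1029.733.
S* = Q* · H/(H+B) = 1029.733 × 20.5/97.8 ≈ 215.844.

S* ≈ 216 filters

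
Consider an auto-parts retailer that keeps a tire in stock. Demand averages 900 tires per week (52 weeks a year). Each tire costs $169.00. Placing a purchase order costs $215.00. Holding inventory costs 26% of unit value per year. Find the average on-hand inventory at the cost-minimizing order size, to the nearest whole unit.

Annual demand D = 900 × 52 = 46,800.
Holding cost H = 0.26 × $169.00 = $43.9400 per unit per year.
Q* = √(2DS/H) = √(2 × 46,800 × 215 / 43.94) ≈ 676.75.
Average inventory = Q*/2 ≈ 676.75 / 2 = 338.374.

Average inventory ≈ 338 tires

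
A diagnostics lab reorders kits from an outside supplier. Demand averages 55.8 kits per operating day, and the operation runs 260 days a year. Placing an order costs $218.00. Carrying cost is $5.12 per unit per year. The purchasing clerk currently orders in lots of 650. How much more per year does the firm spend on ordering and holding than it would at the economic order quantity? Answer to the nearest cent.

Annual demand D = 55.8 × 260 = 14,508.
EOQ = √(2DS/H) = √(2 × 14,508 × 218 / 5.12) ≈ 1111.51.
Cost at Q* = (D/Q*)S + (Q*/2)H = √(2DSH) ≈ $5,690.91.
Cost at Q = 650: (14,508/650)×218 + (650/2)×5.12 = $4,865.76 + $1,664.00 = $6,529.76.
Excess = $6,529.76 − $5,690.91 = $838.85.

Extra cost ≈ $838.85 per year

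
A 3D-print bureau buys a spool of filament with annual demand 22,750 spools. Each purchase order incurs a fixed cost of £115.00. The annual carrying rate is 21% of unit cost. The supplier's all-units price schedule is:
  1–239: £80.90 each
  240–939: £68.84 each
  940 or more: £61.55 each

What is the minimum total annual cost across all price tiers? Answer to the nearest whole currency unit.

TC* ≈ £1,409,121

Holding cost per unit per year at price C is H = 0.21·C.
For each price level, check whether its EOQ is feasible; otherwise the best quantity at that price is the breakpoint.
Tier 1 (£80.90): EOQ = 555.0 exceeds tier's upper bound 239, so this tier is dominated.
EOQ at £68.84 = 601.6 (feasible in tier 2): TC = 22,750×£68.84 + (22,750/601.6)×115 + (601.6/2)×0.21×£68.84 = £1,574,807.30.
EOQ at £61.55 = 636.3 < 940, so use break Q=940: TC = 22,750×£61.55 + (22,750/940.0)×115 + (940.0/2)×0.21×£61.55 = £1,409,120.73.
Lowest total cost among the candidates is at Q = 940.0.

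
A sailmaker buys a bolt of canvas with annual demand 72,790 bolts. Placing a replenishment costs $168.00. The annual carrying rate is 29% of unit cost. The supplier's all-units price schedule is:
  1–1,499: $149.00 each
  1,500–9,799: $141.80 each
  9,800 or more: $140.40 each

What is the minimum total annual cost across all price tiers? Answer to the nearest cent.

TC* ≈ $10,360,615.98

Holding cost per unit per year at price C is H = 0.29·C.
Evaluate total cost at each tier's feasible EOQ or, if the EOQ is below the tier, at the tier's minimum quantity.
EOQ at $149.00 = 752.3 (feasible in tier 1): TC = 72,790×$149.00 + (72,790/752.3)×168 + (752.3/2)×0.29×$149.00 = $10,878,218.55.
EOQ at $141.80 = 771.2 < 1500, so use break Q=1500: TC = 72,790×$141.80 + (72,790/1500.0)×168 + (1500.0/2)×0.29×$141.80 = $10,360,615.98.
EOQ at $140.40 = 775.0 < 9800, so use break Q=9800: TC = 72,790×$140.40 + (72,790/9800.0)×168 + (9800.0/2)×0.29×$140.40 = $10,420,472.23.
Lowest total cost among the candidates is at Q = 1500.0.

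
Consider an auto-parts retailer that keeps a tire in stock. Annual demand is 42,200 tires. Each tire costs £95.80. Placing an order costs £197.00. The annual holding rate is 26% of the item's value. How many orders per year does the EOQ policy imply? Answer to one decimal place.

Holding cost H = 0.26 × £95.80 = £24.9080 per unit per year.
Q* = √(2DS/H) = √(2 × 42,200 × 197 / 24.908) ≈ 817.02.
Orders per year = D / Q* = 42,200 / 817.02 ≈ 51.651.

N ≈ 51.7 orders per year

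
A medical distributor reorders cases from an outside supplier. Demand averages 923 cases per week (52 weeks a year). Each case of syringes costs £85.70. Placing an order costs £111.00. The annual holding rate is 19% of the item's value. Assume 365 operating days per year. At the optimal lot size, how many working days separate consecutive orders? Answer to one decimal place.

T ≈ 6.2 days

Annual demand D = 923 × 52 = 47,996.
Holding cost H = 0.19 × £85.70 = £16.2830 per unit per year.
EOQ = √(2DS/H) = √(2 × 47,996 × 111 / 16.283) ≈ 808.93.
Cycle time = Q*/D × 365 = 808.93 / 47,996 × 365 ≈ 6.152 days.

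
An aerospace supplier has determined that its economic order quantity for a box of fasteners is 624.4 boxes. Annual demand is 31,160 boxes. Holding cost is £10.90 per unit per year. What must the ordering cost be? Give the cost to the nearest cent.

S ≈ £68.19

Squaring Q* = √(2DS/H) gives Q*² = 2DS/H.
From Q* = √(2DS/H): S = Q*²H / (2D) = 624.4² × 10.9 / (2 × 31,160) = 68.1907.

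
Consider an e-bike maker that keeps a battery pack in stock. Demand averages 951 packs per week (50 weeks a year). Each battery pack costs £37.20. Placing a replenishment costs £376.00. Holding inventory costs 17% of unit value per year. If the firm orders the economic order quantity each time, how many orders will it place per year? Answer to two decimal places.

Annual demand D = 951 × 50 = 47,550.
Holding cost H = 0.17 × £37.20 = £6.3240 per unit per year.
Q* = √(2DS/H) = √(2 × 47,550 × 376 / 6.324) ≈ 2377.87.
Orders per year = D / Q* = 47,550 / 2377.87 ≈ 19.997.

N ≈ 20.00 orders per year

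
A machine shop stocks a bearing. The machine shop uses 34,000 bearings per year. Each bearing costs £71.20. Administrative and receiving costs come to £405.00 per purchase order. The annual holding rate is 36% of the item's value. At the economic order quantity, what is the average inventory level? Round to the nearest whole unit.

Average inventory ≈ 518 bearings

Holding cost H = 0.36 × £71.20 = £25.6320 per unit per year.
The optimal lot size = √(2DS/H) = √(2 × 34,000 × 405 / 25.632) ≈ 1036.55.
Average inventory = Q*/2 ≈ 1036.55 / 2 = 518.276.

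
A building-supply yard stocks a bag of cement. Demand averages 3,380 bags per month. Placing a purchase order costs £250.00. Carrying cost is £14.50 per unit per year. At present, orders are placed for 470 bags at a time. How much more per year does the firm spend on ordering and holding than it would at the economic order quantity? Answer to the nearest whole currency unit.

Extra cost ≈ £7,834 per year

Annual demand D = 3,380 × 12 = 40,560.
EOQ = √(2DS/H) = √(2 × 40,560 × 250 / 14.5) ≈ 1182.63.
Cost at Q* = (D/Q*)S + (Q*/2)H = √(2DSH) ≈ £17,148.18.
Cost at Q = 470: (40,560/470)×250 + (470/2)×14.5 = £21,574.47 + £3,407.50 = £24,981.97.
Excess = £24,981.97 − £17,148.18 = £7,833.79.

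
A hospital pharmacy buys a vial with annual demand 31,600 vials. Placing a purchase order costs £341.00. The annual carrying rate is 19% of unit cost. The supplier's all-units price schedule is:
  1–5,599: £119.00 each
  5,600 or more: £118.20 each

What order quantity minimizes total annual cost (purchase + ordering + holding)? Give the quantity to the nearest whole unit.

Holding cost per unit per year at price C is H = 0.19·C.
Candidates are each tier's EOQ (if it falls in that tier) and each price-break quantity.
EOQ at £119.00 = 976.3 (feasible in tier 1): TC = 31,600×£119.00 + (31,600/976.3)×341 + (976.3/2)×0.19×£119.00 = £3,782,474.25.
EOQ at £118.20 = 979.6 < 5600, so use break Q=5600: TC = 31,600×£118.20 + (31,600/5600.0)×341 + (5600.0/2)×0.19×£118.20 = £3,799,926.61.
Lowest total cost is £3,782,474.25 at Q = 976.3.

Q* ≈ 976 vials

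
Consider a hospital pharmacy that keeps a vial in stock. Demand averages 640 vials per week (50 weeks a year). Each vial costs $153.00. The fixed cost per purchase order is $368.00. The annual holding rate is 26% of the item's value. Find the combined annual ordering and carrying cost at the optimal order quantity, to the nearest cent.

Annual demand D = 640 × 50 = 32,000.
Holding cost H = 0.26 × $153.00 = $39.7800 per unit per year.
Q* = √(2DS/H) = √(2 × 32,000 × 368 / 39.78) ≈ 769.45.
At Q*, ordering cost (D/Q*)S equals holding cost (Q*/2)H, each = √(DSH/2).
Minimum total = √(2DSH) = √(2 × 32,000 × 368 × 39.78) ≈ 30608.799.

TC* ≈ $30,608.80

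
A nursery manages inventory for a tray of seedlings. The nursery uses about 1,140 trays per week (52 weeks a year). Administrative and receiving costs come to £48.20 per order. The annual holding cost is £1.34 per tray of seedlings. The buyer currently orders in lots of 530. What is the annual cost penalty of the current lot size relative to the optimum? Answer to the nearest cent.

Extra cost ≈ £2,979.00 per year

Annual demand D = 1,140 × 52 = 59,280.
EOQ = √(2DS/H) = √(2 × 59,280 × 48.2 / 1.34) ≈ 2065.10.
Cost at Q* = (D/Q*)S + (Q*/2)H = √(2DSH) ≈ £2,767.23.
Cost at Q = 530: (59,280/530)×48.2 + (530/2)×1.34 = £5,391.12 + £355.10 = £5,746.22.
Excess = £5,746.22 − £2,767.23 = £2,979.00.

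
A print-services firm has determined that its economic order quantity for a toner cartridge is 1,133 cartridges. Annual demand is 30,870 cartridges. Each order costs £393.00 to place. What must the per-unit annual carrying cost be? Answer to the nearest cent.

Invert the EOQ relation Q*² = 2DS/H.
From Q* = √(2DS/H): H = 2DS / Q*² = 2 × 30,870 × 393 / 1,133² = 18.9016.

H ≈ £18.90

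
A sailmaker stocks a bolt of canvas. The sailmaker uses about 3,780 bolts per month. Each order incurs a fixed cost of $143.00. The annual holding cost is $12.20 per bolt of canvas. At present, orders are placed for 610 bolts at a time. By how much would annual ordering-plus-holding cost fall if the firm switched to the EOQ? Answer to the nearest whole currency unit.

Annual demand D = 3,780 × 12 = 45,360.
EOQ = √(2DS/H) = √(2 × 45,360 × 143 / 12.2) ≈ 1031.19.
Cost at Q* = (D/Q*)S + (Q*/2)H = √(2DSH) ≈ $12,580.54.
Cost at Q = 610: (45,360/610)×143 + (610/2)×12.2 = $10,633.57 + $3,721.00 = $14,354.57.
Excess = $14,354.57 − $12,580.54 = $1,774.03.

Extra cost ≈ $1,774 per year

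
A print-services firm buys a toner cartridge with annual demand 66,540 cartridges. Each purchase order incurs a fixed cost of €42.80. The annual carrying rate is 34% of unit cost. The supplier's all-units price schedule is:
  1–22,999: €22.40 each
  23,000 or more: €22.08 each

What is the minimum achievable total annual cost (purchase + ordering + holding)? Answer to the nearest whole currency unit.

TC* ≈ €1,497,082

Holding cost per unit per year at price C is H = 0.34·C.
Candidates are each tier's EOQ (if it falls in that tier) and each price-break quantity.
EOQ at €22.40 = 864.8 (feasible in tier 1): TC = 66,540×€22.40 + (66,540/864.8)×42.8 + (864.8/2)×0.34×€22.40 = €1,497,082.30.
EOQ at €22.08 = 871.0 < 23000, so use break Q=23000: TC = 66,540×€22.08 + (66,540/23000.0)×42.8 + (23000.0/2)×0.34×€22.08 = €1,555,659.82.
Lowest total cost among the candidates is at Q = 864.8.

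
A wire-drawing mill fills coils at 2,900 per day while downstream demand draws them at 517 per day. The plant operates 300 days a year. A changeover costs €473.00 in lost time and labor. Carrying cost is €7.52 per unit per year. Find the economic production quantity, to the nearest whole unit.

Q* ≈ 4,873 coils

Annual demand D = 517 × 300 = 155,100.
Production build-up factor (1 − d/p) = 1 − 517/2,900 = 0.8217.
Q* = √(2DS / (H(1 − d/p))) = √(2 × 155,100 × 473 / (7.52 × 0.8217)).
= √(146,724,600 / 6.1794) ≈ 4872.811.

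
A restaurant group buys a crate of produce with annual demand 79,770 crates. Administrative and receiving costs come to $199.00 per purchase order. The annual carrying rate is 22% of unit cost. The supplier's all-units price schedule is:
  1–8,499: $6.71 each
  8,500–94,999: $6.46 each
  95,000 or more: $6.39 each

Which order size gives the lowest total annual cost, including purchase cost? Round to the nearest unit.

Q* ≈ 8,500 crates

Holding cost per unit per year at price C is H = 0.22·C.
For each price level, check whether its EOQ is feasible; otherwise the best quantity at that price is the breakpoint.
EOQ at $6.71 = 4637.6 (feasible in tier 1): TC = 79,770×$6.71 + (79,770/4637.6)×199 + (4637.6/2)×0.22×$6.71 = $542,102.65.
EOQ at $6.46 = 4726.4 < 8500, so use break Q=8500: TC = 79,770×$6.46 + (79,770/8500.0)×199 + (8500.0/2)×0.22×$6.46 = $523,221.86.
EOQ at $6.39 = 4752.3 < 95000, so use break Q=95000: TC = 79,770×$6.39 + (79,770/95000.0)×199 + (95000.0/2)×0.22×$6.39 = $576,672.90.
Lowest total cost is $523,221.86 at Q = 8500.0.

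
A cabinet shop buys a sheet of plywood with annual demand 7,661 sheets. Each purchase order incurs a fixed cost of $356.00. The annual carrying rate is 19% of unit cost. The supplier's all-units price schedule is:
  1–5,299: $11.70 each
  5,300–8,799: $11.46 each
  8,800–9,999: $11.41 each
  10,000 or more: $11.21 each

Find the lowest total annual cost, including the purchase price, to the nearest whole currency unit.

Holding cost per unit per year at price C is H = 0.19·C.
Evaluate total cost at each tier's feasible EOQ or, if the EOQ is below the tier, at the tier's minimum quantity.
EOQ at $11.70 = 1566.4 (feasible in tier 1): TC = 7,661×$11.70 + (7,661/1566.4)×356 + (1566.4/2)×0.19×$11.70 = $93,115.89.
EOQ at $11.46 = 1582.8 < 5300, so use break Q=5300: TC = 7,661×$11.46 + (7,661/5300.0)×356 + (5300.0/2)×0.19×$11.46 = $94,079.76.
EOQ at $11.41 = 1586.2 < 8800, so use break Q=8800: TC = 7,661×$11.41 + (7,661/8800.0)×356 + (8800.0/2)×0.19×$11.41 = $97,260.69.
EOQ at $11.21 = 1600.3 < 10000, so use break Q=10000: TC = 7,661×$11.21 + (7,661/10000.0)×356 + (10000.0/2)×0.19×$11.21 = $96,802.04.
Lowest total cost among the candidates is at Q = 1566.4.

TC* ≈ $93,116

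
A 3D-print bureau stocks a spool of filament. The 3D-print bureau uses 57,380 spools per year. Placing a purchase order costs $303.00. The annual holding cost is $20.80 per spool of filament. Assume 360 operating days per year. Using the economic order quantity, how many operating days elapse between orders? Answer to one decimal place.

T ≈ 8.1 days

The optimal lot size = √(2DS/H) = √(2 × 57,380 × 303 / 20.8) ≈ 1292.96.
Cycle time = Q*/D × 360 = 1292.96 / 57,380 × 360 ≈ 8.112 days.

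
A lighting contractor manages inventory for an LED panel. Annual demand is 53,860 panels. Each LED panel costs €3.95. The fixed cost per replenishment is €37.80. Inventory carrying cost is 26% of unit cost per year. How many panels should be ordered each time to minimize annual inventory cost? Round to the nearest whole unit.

Holding cost H = 0.26 × €3.95 = €1.0270 per unit per year.
EOQ = √(2DS / H) = √(2 × 53,860 × 37.8 / 1.027).
= √(4,071,816 / 1.027) = √3,964,767.2833 ≈ 1991.172.

Q* ≈ 1,991 panels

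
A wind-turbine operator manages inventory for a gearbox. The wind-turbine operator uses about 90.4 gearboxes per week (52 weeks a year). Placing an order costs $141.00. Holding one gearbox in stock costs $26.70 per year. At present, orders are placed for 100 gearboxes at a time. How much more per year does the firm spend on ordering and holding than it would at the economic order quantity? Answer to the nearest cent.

Annual demand D = 90.4 × 52 = 4,700.8.
EOQ = √(2DS/H) = √(2 × 4,700.8 × 141 / 26.7) ≈ 222.82.
Cost at Q* = (D/Q*)S + (Q*/2)H = √(2DSH) ≈ $5,949.30.
Cost at Q = 100: (4,700.8/100)×141 + (100/2)×26.7 = $6,628.13 + $1,335.00 = $7,963.13.
Excess = $7,963.13 − $5,949.30 = $2,013.83.

Extra cost ≈ $2,013.83 per year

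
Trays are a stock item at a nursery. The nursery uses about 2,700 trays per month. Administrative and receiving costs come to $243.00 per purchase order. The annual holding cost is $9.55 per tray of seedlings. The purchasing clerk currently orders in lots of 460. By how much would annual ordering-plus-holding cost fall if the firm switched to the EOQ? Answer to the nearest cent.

Annual demand D = 2,700 × 12 = 32,400.
EOQ = √(2DS/H) = √(2 × 32,400 × 243 / 9.55) ≈ 1284.07.
Cost at Q* = (D/Q*)S + (Q*/2)H = √(2DSH) ≈ $12,262.88.
Cost at Q = 460: (32,400/460)×243 + (460/2)×9.55 = $17,115.65 + $2,196.50 = $19,312.15.
Excess = $19,312.15 − $12,262.88 = $7,049.28.

Extra cost ≈ $7,049.28 per year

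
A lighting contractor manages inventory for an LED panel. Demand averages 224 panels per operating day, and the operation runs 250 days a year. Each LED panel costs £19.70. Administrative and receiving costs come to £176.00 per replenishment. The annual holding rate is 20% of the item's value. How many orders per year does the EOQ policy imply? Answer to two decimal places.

N ≈ 25.04 orders per year

Annual demand D = 224 × 250 = 56,000.
Holding cost H = 0.20 × £19.70 = £3.9400 per unit per year.
The optimal lot size = √(2DS/H) = √(2 × 56,000 × 176 / 3.94) ≈ 2236.75.
Orders per year = D / Q* = 56,000 / 2236.75 ≈ 25.036.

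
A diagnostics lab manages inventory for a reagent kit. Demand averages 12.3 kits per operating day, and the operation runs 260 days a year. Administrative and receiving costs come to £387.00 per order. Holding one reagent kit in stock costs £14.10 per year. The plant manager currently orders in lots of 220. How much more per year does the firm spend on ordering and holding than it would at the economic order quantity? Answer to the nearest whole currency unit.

Extra cost ≈ £1,269 per year

Annual demand D = 12.3 × 260 = 3,198.
EOQ = √(2DS/H) = √(2 × 3,198 × 387 / 14.1) ≈ 418.99.
Cost at Q* = (D/Q*)S + (Q*/2)H = √(2DSH) ≈ £5,907.71.
Cost at Q = 220: (3,198/220)×387 + (220/2)×14.1 = £5,625.57 + £1,551.00 = £7,176.57.
Excess = £7,176.57 − £5,907.71 = £1,268.86.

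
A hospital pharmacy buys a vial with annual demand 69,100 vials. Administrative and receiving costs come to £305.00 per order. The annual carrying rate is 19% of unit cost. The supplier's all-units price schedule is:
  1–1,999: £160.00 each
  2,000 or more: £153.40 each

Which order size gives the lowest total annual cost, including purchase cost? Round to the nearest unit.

Holding cost per unit per year at price C is H = 0.19·C.
Evaluate total cost at each tier's feasible EOQ or, if the EOQ is below the tier, at the tier's minimum quantity.
EOQ at £160.00 = 1177.5 (feasible in tier 1): TC = 69,100×£160.00 + (69,100/1177.5)×305 + (1177.5/2)×0.19×£160.00 = £11,091,796.51.
EOQ at £153.40 = 1202.6 < 2000, so use break Q=2000: TC = 69,100×£153.40 + (69,100/2000.0)×305 + (2000.0/2)×0.19×£153.40 = £10,639,623.75.
Lowest total cost is £10,639,623.75 at Q = 2000.0.

Q* ≈ 2,000 vials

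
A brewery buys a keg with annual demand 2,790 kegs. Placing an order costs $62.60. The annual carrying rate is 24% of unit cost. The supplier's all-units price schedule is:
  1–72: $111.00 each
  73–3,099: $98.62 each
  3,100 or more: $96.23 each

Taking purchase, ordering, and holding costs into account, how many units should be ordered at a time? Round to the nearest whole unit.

Holding cost per unit per year at price C is H = 0.24·C.
Evaluate total cost at each tier's feasible EOQ or, if the EOQ is below the tier, at the tier's minimum quantity.
Tier 1 ($111.00): EOQ = 114.5 exceeds tier's upper bound 72, so this tier is dominated.
EOQ at $98.62 = 121.5 (feasible in tier 2): TC = 2,790×$98.62 + (2,790/121.5)×62.6 + (121.5/2)×0.24×$98.62 = $278,025.16.
EOQ at $96.23 = 123.0 < 3100, so use break Q=3100: TC = 2,790×$96.23 + (2,790/3100.0)×62.6 + (3100.0/2)×0.24×$96.23 = $304,335.60.
Lowest total cost is $278,025.16 at Q = 121.5.

Q* ≈ 121 kegs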